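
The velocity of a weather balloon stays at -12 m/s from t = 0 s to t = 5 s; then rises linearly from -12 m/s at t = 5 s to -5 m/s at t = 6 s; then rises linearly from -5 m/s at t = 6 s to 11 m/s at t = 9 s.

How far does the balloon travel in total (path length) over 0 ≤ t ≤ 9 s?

Total distance travelled is ∫|v| dt — sum the magnitudes of each area piece.
0–5 s: |-12| × 5 = 60 m
5–6 s: |½(-12 + -5)(1)| = 8.5 m
6–9 s: v = 0 at t = 6.9375 s; triangle areas 2.34375 + 11.34375 = 13.6875 m
Total distance = 82.1875 m

82.1875 m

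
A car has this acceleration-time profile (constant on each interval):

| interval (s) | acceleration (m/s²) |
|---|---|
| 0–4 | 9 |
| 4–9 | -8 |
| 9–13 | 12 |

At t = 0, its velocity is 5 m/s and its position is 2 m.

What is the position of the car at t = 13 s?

On each constant-a segment, Δv = aΔt and Δx = v₀Δt + ½aΔt²; chain segment to segment.
0–4 s: v starts 5 m/s; Δx = 5·4 + ½·9·4² = 92 m; v ends 41 m/s.
4–9 s: v starts 41 m/s; Δx = 41·5 + ½·-8·5² = 105 m; v ends 1 m/s.
9–13 s: v starts 1 m/s; Δx = 1·4 + ½·12·4² = 100 m; v ends 49 m/s.
x(13) = 2 + Σ Δx = 299 m.

299 m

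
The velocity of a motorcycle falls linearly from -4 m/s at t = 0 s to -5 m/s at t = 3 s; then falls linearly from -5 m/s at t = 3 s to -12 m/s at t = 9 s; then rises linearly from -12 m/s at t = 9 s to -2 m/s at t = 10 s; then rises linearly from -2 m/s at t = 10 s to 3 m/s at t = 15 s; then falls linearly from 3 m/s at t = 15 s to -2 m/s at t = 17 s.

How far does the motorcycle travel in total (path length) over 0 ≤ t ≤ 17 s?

Distance (not displacement) is the total path length: add the absolute areas under v-t.
0–3 s: |½(-4 + -5)(3)| = 13.5 m
3–9 s: |½(-5 + -12)(6)| = 51 m
9–10 s: |½(-12 + -2)(1)| = 7 m
10–15 s: v = 0 at t = 12 s; triangle areas 2 + 4.5 = 6.5 m
15–17 s: v = 0 at t = 16.2 s; triangle areas 1.8 + 0.8 = 2.6 m
Total distance = 80.6 m

80.6 m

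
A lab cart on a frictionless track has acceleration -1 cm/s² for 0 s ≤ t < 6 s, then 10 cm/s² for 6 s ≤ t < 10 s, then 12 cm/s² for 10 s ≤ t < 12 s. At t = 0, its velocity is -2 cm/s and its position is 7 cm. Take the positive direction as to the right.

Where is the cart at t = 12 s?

On each constant-a segment, Δv = aΔt and Δx = v₀Δt + ½aΔt²; chain segment to segment.
0–6 s: v starts -2 cm/s; Δx = -2·6 + ½·-1·6² = -30 cm; v ends -8 cm/s.
6–10 s: v starts -8 cm/s; Δx = -8·4 + ½·10·4² = 48 cm; v ends 32 cm/s.
10–12 s: v starts 32 cm/s; Δx = 32·2 + ½·12·2² = 88 cm; v ends 56 cm/s.
x(12) = 7 + Σ Δx = 113 cm.

113 cm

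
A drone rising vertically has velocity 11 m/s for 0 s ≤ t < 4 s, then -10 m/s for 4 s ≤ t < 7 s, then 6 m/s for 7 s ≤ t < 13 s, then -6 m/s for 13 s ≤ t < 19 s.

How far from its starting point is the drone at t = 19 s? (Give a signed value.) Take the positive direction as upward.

14 m

Net displacement equals the area under the velocity-time graph (areas below the axis count negative).
0–4 s: 11 × 4 = 44 m
4–7 s: -10 × 3 = -30 m
7–13 s: 6 × 6 = 36 m
13–19 s: -6 × 6 = -36 m
Net displacement = 14 m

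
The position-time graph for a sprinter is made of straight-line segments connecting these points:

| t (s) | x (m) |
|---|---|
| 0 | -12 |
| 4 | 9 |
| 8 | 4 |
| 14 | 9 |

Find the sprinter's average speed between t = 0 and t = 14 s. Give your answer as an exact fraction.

31/14 m/s

Average speed = (total path length)/(elapsed time); on a piecewise-linear x-t graph the path length is Σ|Δx|.
0–4 s: |Δx| = |9 − -12| = 21 m
4–8 s: |Δx| = |4 − 9| = 5 m
8–14 s: |Δx| = |9 − 4| = 5 m
Total path = 31 m; average speed = 31/14 = 31/14 m/s.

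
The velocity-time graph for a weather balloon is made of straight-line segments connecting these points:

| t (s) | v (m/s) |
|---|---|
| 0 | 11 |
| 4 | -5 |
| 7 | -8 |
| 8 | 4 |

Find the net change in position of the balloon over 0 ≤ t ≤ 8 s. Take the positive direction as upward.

Displacement is the signed area under the v-t curve.
0–4 s: ½(11 + -5)(4) = 12 m
4–7 s: ½(-5 + -8)(3) = -19.5 m
7–8 s: ½(-8 + 4)(1) = -2 m
Net displacement = -9.5 m

-9.5 m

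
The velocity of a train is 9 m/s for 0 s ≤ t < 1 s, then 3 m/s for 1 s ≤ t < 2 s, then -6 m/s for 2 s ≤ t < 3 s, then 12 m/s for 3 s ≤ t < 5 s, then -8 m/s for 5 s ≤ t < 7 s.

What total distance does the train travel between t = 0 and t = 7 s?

Total distance travelled is ∫|v| dt — sum the magnitudes of each area piece.
0–1 s: |9| × 1 = 9 m
1–2 s: |3| × 1 = 3 m
2–3 s: |-6| × 1 = 6 m
3–5 s: |12| × 2 = 24 m
5–7 s: |-8| × 2 = 16 m
Total distance = 58 m

58 m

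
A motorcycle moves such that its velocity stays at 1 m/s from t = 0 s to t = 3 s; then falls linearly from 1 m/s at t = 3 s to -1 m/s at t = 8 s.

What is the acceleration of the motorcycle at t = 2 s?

0 m/s²

Acceleration is the slope of the v-t graph on 0–3 s: (1 − 1)/(3 − 0) = 0 m/s².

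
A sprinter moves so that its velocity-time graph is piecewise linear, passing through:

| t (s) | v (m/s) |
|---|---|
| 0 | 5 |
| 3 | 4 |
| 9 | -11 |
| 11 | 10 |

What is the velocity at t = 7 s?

-6 m/s

On 3–9 s the graph is linear from 4 to -11 m/s: v(7) = 4 + (-11 − 4)·(7 − 3)/(9 − 3) = -6 m/s.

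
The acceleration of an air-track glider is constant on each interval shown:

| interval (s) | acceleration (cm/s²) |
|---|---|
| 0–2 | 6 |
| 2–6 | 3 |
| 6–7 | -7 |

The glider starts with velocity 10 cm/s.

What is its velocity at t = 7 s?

27 cm/s

Δv equals the area under the a-t graph; then v = v₀ + Δv.
0–2 s: 6 × 2 = 12 cm/s
2–6 s: 3 × 4 = 12 cm/s
6–7 s: -7 × 1 = -7 cm/s
Δv = 17 cm/s, so v(7) = 10 + (17) = 27 cm/s.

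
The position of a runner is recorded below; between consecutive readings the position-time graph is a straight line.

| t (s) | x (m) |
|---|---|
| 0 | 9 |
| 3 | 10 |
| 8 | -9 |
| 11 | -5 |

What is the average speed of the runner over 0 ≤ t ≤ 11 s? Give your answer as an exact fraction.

24/11 m/s

Average speed = (total path length)/(elapsed time); on a piecewise-linear x-t graph the path length is Σ|Δx|.
0–3 s: |Δx| = |10 − 9| = 1 m
3–8 s: |Δx| = |-9 − 10| = 19 m
8–11 s: |Δx| = |-5 − -9| = 4 m
Total path = 24 m; average speed = 24/11 = 24/11 m/s.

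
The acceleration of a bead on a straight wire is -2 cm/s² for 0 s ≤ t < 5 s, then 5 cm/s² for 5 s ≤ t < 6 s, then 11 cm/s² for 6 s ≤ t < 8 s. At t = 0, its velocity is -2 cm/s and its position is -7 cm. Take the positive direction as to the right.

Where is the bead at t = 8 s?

On each constant-a segment, Δv = aΔt and Δx = v₀Δt + ½aΔt²; chain segment to segment.
0–5 s: v starts -2 cm/s; Δx = -2·5 + ½·-2·5² = -35 cm; v ends -12 cm/s.
5–6 s: v starts -12 cm/s; Δx = -12·1 + ½·5·1² = -9.5 cm; v ends -7 cm/s.
6–8 s: v starts -7 cm/s; Δx = -7·2 + ½·11·2² = 8 cm; v ends 15 cm/s.
x(8) = -7 + Σ Δx = -43.5 cm.

-43.5 cm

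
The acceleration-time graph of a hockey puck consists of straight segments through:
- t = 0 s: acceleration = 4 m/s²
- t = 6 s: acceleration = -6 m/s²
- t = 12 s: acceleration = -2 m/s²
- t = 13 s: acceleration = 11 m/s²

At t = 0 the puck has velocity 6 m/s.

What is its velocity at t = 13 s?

-19.5 m/s

Δv equals the area under the a-t graph; then v = v₀ + Δv.
0–6 s: ½(4 + -6)(6) = -6 m/s
6–12 s: ½(-6 + -2)(6) = -24 m/s
12–13 s: ½(-2 + 11)(1) = 4.5 m/s
Δv = -25.5 m/s, so v(13) = 6 + (-25.5) = -19.5 m/s.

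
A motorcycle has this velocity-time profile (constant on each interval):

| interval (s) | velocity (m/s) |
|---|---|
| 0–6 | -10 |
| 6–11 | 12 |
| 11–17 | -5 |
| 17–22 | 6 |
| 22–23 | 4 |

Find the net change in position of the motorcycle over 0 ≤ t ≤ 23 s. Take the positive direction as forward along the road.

Displacement is the signed area under the v-t curve.
0–6 s: -10 × 6 = -60 m
6–11 s: 12 × 5 = 60 m
11–17 s: -5 × 6 = -30 m
17–22 s: 6 × 5 = 30 m
22–23 s: 4 × 1 = 4 m
Net displacement = 4 m

4 m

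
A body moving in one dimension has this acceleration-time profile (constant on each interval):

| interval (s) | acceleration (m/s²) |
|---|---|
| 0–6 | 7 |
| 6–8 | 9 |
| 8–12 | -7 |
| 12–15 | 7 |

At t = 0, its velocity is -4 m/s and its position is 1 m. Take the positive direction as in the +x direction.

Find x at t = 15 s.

480.5 m

On each constant-a segment, Δv = aΔt and Δx = v₀Δt + ½aΔt²; chain segment to segment.
0–6 s: v starts -4 m/s; Δx = -4·6 + ½·7·6² = 102 m; v ends 38 m/s.
6–8 s: v starts 38 m/s; Δx = 38·2 + ½·9·2² = 94 m; v ends 56 m/s.
8–12 s: v starts 56 m/s; Δx = 56·4 + ½·-7·4² = 168 m; v ends 28 m/s.
12–15 s: v starts 28 m/s; Δx = 28·3 + ½·7·3² = 115.5 m; v ends 49 m/s.
x(15) = 1 + Σ Δx = 480.5 m.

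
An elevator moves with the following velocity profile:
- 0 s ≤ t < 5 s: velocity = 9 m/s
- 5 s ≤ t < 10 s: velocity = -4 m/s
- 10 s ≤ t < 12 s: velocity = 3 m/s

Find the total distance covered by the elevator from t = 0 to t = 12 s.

Distance (not displacement) is the total path length: add the absolute areas under v-t.
0–5 s: |9| × 5 = 45 m
5–10 s: |-4| × 5 = 20 m
10–12 s: |3| × 2 = 6 m
Total distance = 71 m

71 m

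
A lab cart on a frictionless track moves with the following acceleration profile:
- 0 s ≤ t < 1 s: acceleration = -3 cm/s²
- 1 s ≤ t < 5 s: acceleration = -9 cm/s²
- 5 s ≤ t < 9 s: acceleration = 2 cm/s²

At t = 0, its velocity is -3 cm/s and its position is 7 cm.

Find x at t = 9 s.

-245.5 cm

On each constant-a segment, Δv = aΔt and Δx = v₀Δt + ½aΔt²; chain segment to segment.
0–1 s: v starts -3 cm/s; Δx = -3·1 + ½·-3·1² = -4.5 cm; v ends -6 cm/s.
1–5 s: v starts -6 cm/s; Δx = -6·4 + ½·-9·4² = -96 cm; v ends -42 cm/s.
5–9 s: v starts -42 cm/s; Δx = -42·4 + ½·2·4² = -152 cm; v ends -34 cm/s.
x(9) = 7 + Σ Δx = -245.5 cm.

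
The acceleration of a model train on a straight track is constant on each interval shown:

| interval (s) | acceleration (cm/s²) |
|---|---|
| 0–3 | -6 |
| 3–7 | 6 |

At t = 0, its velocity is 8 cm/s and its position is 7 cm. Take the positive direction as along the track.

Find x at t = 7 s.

12 cm

On each constant-a segment, Δv = aΔt and Δx = v₀Δt + ½aΔt²; chain segment to segment.
0–3 s: v starts 8 cm/s; Δx = 8·3 + ½·-6·3² = -3 cm; v ends -10 cm/s.
3–7 s: v starts -10 cm/s; Δx = -10·4 + ½·6·4² = 8 cm; v ends 14 cm/s.
x(7) = 7 + Σ Δx = 12 cm.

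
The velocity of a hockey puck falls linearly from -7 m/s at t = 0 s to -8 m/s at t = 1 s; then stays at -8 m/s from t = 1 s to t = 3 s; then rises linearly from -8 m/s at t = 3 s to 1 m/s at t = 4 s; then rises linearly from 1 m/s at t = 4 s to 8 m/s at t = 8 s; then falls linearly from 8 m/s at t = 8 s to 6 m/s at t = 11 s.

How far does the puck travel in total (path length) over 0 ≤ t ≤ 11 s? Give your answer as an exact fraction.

595/9 m

Total distance travelled is ∫|v| dt — sum the magnitudes of each area piece.
0–1 s: |½(-7 + -8)(1)| = 7.5 m
1–3 s: |-8| × 2 = 16 m
3–4 s: v = 0 at t = 35/9 s; triangle areas 32/9 + 1/18 = 65/18 m
4–8 s: |½(1 + 8)(4)| = 18 m
8–11 s: |½(8 + 6)(3)| = 21 m
Total distance = 595/9 m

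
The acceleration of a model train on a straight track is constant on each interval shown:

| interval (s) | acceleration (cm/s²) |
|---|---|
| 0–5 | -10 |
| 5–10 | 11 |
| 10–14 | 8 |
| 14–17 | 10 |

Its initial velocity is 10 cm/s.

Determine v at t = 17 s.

Δv equals the area under the a-t graph; then v = v₀ + Δv.
0–5 s: -10 × 5 = -50 cm/s
5–10 s: 11 × 5 = 55 cm/s
10–14 s: 8 × 4 = 32 cm/s
14–17 s: 10 × 3 = 30 cm/s
Δv = 67 cm/s, so v(17) = 10 + (67) = 77 cm/s.

77 cm/s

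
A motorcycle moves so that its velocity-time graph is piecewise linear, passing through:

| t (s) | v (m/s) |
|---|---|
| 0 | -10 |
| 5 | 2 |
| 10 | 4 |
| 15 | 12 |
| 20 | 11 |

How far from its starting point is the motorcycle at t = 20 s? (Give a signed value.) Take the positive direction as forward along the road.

92.5 m

Net displacement equals the area under the velocity-time graph (areas below the axis count negative).
0–5 s: ½(-10 + 2)(5) = -20 m
5–10 s: ½(2 + 4)(5) = 15 m
10–15 s: ½(4 + 12)(5) = 40 m
15–20 s: ½(12 + 11)(5) = 57.5 m
Net displacement = 92.5 m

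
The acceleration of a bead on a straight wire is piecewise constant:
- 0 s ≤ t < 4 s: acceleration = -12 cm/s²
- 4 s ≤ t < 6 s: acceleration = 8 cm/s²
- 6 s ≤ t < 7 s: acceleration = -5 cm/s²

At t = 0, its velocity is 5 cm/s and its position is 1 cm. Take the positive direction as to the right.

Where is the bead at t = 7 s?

-174.5 cm

On each constant-a segment, Δv = aΔt and Δx = v₀Δt + ½aΔt²; chain segment to segment.
0–4 s: v starts 5 cm/s; Δx = 5·4 + ½·-12·4² = -76 cm; v ends -43 cm/s.
4–6 s: v starts -43 cm/s; Δx = -43·2 + ½·8·2² = -70 cm; v ends -27 cm/s.
6–7 s: v starts -27 cm/s; Δx = -27·1 + ½·-5·1² = -29.5 cm; v ends -32 cm/s.
x(7) = 1 + Σ Δx = -174.5 cm.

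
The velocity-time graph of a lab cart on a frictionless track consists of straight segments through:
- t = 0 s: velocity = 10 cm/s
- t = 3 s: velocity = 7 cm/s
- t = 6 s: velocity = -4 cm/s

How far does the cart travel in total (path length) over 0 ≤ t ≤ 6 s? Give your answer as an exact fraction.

Distance (not displacement) is the total path length: add the absolute areas under v-t.
0–3 s: |½(10 + 7)(3)| = 25.5 cm
3–6 s: v = 0 at t = 54/11 s; triangle areas 147/22 + 24/11 = 195/22 cm
Total distance = 378/11 cm

378/11 cm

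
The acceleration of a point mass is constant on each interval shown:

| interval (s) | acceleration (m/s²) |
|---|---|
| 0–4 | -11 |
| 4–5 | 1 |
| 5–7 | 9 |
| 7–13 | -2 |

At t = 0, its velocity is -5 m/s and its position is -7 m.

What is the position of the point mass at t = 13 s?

-457.5 m

On each constant-a segment, Δv = aΔt and Δx = v₀Δt + ½aΔt²; chain segment to segment.
0–4 s: v starts -5 m/s; Δx = -5·4 + ½·-11·4² = -108 m; v ends -49 m/s.
4–5 s: v starts -49 m/s; Δx = -49·1 + ½·1·1² = -48.5 m; v ends -48 m/s.
5–7 s: v starts -48 m/s; Δx = -48·2 + ½·9·2² = -78 m; v ends -30 m/s.
7–13 s: v starts -30 m/s; Δx = -30·6 + ½·-2·6² = -216 m; v ends -42 m/s.
x(13) = -7 + Σ Δx = -457.5 m.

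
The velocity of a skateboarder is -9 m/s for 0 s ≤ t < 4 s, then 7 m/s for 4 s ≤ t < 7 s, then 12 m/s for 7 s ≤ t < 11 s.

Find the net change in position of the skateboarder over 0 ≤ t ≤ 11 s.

Net displacement equals the area under the velocity-time graph (areas below the axis count negative).
0–4 s: -9 × 4 = -36 m
4–7 s: 7 × 3 = 21 m
7–11 s: 12 × 4 = 48 m
Net displacement = 33 m

33 m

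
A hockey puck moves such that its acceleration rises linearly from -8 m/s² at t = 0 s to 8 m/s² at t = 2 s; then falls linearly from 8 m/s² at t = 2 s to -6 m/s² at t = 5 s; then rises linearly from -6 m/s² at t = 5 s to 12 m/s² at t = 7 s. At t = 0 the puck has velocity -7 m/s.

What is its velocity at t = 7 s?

Δv equals the area under the a-t graph; then v = v₀ + Δv.
0–2 s: ½(-8 + 8)(2) = 0 m/s
2–5 s: ½(8 + -6)(3) = 3 m/s
5–7 s: ½(-6 + 12)(2) = 6 m/s
Δv = 9 m/s, so v(7) = -7 + (9) = 2 m/s.

2 m/s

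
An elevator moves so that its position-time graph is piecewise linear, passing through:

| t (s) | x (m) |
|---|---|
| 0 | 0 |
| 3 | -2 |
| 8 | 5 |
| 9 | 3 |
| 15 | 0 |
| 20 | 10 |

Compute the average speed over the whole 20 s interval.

Average speed = (total path length)/(elapsed time); on a piecewise-linear x-t graph the path length is Σ|Δx|.
0–3 s: |Δx| = |-2 − 0| = 2 m
3–8 s: |Δx| = |5 − -2| = 7 m
8–9 s: |Δx| = |3 − 5| = 2 m
9–15 s: |Δx| = |0 − 3| = 3 m
15–20 s: |Δx| = |10 − 0| = 10 m
Total path = 24 m; average speed = 24/20 = 1.2 m/s.

1.2 m/s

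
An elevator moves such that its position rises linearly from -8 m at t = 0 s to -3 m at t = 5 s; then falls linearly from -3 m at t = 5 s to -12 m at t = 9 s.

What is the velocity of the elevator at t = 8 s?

-2.25 m/s

Velocity is the slope of the x-t graph on 5–9 s: (-12 − -3)/(9 − 5) = -2.25 m/s.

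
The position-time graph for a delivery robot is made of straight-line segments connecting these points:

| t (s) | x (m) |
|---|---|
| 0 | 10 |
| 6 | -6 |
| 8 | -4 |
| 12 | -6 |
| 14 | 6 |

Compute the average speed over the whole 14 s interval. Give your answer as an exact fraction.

Average speed = (total path length)/(elapsed time); on a piecewise-linear x-t graph the path length is Σ|Δx|.
0–6 s: |Δx| = |-6 − 10| = 16 m
6–8 s: |Δx| = |-4 − -6| = 2 m
8–12 s: |Δx| = |-6 − -4| = 2 m
12–14 s: |Δx| = |6 − -6| = 12 m
Total path = 32 m; average speed = 32/14 = 16/7 m/s.

16/7 m/s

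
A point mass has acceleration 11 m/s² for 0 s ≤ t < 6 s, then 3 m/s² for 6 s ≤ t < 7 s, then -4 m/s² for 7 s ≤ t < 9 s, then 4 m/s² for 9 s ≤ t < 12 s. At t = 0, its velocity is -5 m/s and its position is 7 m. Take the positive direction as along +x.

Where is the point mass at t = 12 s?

543.5 m

On each constant-a segment, Δv = aΔt and Δx = v₀Δt + ½aΔt²; chain segment to segment.
0–6 s: v starts -5 m/s; Δx = -5·6 + ½·11·6² = 168 m; v ends 61 m/s.
6–7 s: v starts 61 m/s; Δx = 61·1 + ½·3·1² = 62.5 m; v ends 64 m/s.
7–9 s: v starts 64 m/s; Δx = 64·2 + ½·-4·2² = 120 m; v ends 56 m/s.
9–12 s: v starts 56 m/s; Δx = 56·3 + ½·4·3² = 186 m; v ends 68 m/s.
x(12) = 7 + Σ Δx = 543.5 m.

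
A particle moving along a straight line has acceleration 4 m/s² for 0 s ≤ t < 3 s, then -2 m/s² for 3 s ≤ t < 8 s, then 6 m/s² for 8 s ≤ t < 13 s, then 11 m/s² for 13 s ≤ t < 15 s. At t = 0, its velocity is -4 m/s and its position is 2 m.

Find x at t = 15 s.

On each constant-a segment, Δv = aΔt and Δx = v₀Δt + ½aΔt²; chain segment to segment.
0–3 s: v starts -4 m/s; Δx = -4·3 + ½·4·3² = 6 m; v ends 8 m/s.
3–8 s: v starts 8 m/s; Δx = 8·5 + ½·-2·5² = 15 m; v ends -2 m/s.
8–13 s: v starts -2 m/s; Δx = -2·5 + ½·6·5² = 65 m; v ends 28 m/s.
13–15 s: v starts 28 m/s; Δx = 28·2 + ½·11·2² = 78 m; v ends 50 m/s.
x(15) = 2 + Σ Δx = 166 m.

166 m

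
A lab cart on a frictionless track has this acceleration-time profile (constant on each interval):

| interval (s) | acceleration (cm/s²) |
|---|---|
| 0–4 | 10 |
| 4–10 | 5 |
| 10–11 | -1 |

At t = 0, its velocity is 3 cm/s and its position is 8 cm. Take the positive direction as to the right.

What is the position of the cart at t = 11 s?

520.5 cm

On each constant-a segment, Δv = aΔt and Δx = v₀Δt + ½aΔt²; chain segment to segment.
0–4 s: v starts 3 cm/s; Δx = 3·4 + ½·10·4² = 92 cm; v ends 43 cm/s.
4–10 s: v starts 43 cm/s; Δx = 43·6 + ½·5·6² = 348 cm; v ends 73 cm/s.
10–11 s: v starts 73 cm/s; Δx = 73·1 + ½·-1·1² = 72.5 cm; v ends 72 cm/s.
x(11) = 8 + Σ Δx = 520.5 cm.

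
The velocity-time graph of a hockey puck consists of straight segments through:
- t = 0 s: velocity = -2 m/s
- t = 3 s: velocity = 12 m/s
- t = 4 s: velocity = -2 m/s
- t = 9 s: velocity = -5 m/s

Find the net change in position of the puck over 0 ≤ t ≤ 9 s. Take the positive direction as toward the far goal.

2.5 m

Net displacement equals the area under the velocity-time graph (areas below the axis count negative).
0–3 s: ½(-2 + 12)(3) = 15 m
3–4 s: ½(12 + -2)(1) = 5 m
4–9 s: ½(-2 + -5)(5) = -17.5 m
Net displacement = 2.5 m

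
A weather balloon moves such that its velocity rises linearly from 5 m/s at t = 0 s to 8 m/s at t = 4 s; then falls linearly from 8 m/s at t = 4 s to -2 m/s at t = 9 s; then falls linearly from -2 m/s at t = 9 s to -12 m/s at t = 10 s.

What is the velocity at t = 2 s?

On 0–4 s the graph is linear from 5 to 8 m/s: v(2) = 5 + (8 − 5)·(2 − 0)/(4 − 0) = 6.5 m/s.

6.5 m/s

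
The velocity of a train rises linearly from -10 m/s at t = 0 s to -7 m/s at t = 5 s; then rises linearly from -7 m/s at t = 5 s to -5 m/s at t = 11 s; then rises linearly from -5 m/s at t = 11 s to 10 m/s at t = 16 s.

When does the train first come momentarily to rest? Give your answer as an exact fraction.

v changes sign on 11–16 s (from -5 to 10); the graph is linear there, so v = 0 at t = 11 + (5)·(16 − 11)/(10 − -5) = 38/3 s.

t = 38/3 s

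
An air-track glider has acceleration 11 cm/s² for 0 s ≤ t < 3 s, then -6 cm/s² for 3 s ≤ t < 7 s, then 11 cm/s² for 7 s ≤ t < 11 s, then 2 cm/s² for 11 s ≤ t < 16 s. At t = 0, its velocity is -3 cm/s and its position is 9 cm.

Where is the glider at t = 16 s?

On each constant-a segment, Δv = aΔt and Δx = v₀Δt + ½aΔt²; chain segment to segment.
0–3 s: v starts -3 cm/s; Δx = -3·3 + ½·11·3² = 40.5 cm; v ends 30 cm/s.
3–7 s: v starts 30 cm/s; Δx = 30·4 + ½·-6·4² = 72 cm; v ends 6 cm/s.
7–11 s: v starts 6 cm/s; Δx = 6·4 + ½·11·4² = 112 cm; v ends 50 cm/s.
11–16 s: v starts 50 cm/s; Δx = 50·5 + ½·2·5² = 275 cm; v ends 60 cm/s.
x(16) = 9 + Σ Δx = 508.5 cm.

508.5 cm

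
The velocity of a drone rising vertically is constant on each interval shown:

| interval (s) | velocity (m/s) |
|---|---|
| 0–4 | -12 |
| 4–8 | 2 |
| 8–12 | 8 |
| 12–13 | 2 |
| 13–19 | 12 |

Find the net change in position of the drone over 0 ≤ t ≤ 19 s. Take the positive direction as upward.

66 m

Displacement is the signed area under the v-t curve.
0–4 s: -12 × 4 = -48 m
4–8 s: 2 × 4 = 8 m
8–12 s: 8 × 4 = 32 m
12–13 s: 2 × 1 = 2 m
13–19 s: 12 × 6 = 72 m
Net displacement = 66 m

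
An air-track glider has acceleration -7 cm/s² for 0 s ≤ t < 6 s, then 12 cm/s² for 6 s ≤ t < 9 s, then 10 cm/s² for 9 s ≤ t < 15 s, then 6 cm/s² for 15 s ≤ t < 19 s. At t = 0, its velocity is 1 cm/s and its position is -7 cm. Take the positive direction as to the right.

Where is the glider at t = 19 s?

222 cm

On each constant-a segment, Δv = aΔt and Δx = v₀Δt + ½aΔt²; chain segment to segment.
0–6 s: v starts 1 cm/s; Δx = 1·6 + ½·-7·6² = -120 cm; v ends -41 cm/s.
6–9 s: v starts -41 cm/s; Δx = -41·3 + ½·12·3² = -69 cm; v ends -5 cm/s.
9–15 s: v starts -5 cm/s; Δx = -5·6 + ½·10·6² = 150 cm; v ends 55 cm/s.
15–19 s: v starts 55 cm/s; Δx = 55·4 + ½·6·4² = 268 cm; v ends 79 cm/s.
x(19) = -7 + Σ Δx = 222 cm.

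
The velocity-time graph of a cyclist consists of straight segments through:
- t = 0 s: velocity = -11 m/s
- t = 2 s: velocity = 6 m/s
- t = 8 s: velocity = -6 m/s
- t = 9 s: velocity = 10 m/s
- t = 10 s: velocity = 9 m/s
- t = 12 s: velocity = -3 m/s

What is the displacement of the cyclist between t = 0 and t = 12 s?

12.5 m

Net displacement equals the area under the velocity-time graph (areas below the axis count negative).
0–2 s: ½(-11 + 6)(2) = -5 m
2–8 s: ½(6 + -6)(6) = 0 m
8–9 s: ½(-6 + 10)(1) = 2 m
9–10 s: ½(10 + 9)(1) = 9.5 m
10–12 s: ½(9 + -3)(2) = 6 m
Net displacement = 12.5 m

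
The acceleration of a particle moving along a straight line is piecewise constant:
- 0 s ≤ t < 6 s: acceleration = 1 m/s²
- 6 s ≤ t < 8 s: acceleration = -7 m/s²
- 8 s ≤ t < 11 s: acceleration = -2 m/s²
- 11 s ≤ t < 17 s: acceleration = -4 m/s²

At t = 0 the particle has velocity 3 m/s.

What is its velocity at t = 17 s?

-35 m/s

Δv equals the area under the a-t graph; then v = v₀ + Δv.
0–6 s: 1 × 6 = 6 m/s
6–8 s: -7 × 2 = -14 m/s
8–11 s: -2 × 3 = -6 m/s
11–17 s: -4 × 6 = -24 m/s
Δv = -38 m/s, so v(17) = 3 + (-38) = -35 m/s.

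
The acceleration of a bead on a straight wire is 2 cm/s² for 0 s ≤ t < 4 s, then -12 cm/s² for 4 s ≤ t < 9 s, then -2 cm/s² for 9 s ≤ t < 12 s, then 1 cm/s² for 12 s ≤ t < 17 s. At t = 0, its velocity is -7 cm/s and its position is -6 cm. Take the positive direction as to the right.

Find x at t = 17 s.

On each constant-a segment, Δv = aΔt and Δx = v₀Δt + ½aΔt²; chain segment to segment.
0–4 s: v starts -7 cm/s; Δx = -7·4 + ½·2·4² = -12 cm; v ends 1 cm/s.
4–9 s: v starts 1 cm/s; Δx = 1·5 + ½·-12·5² = -145 cm; v ends -59 cm/s.
9–12 s: v starts -59 cm/s; Δx = -59·3 + ½·-2·3² = -186 cm; v ends -65 cm/s.
12–17 s: v starts -65 cm/s; Δx = -65·5 + ½·1·5² = -312.5 cm; v ends -60 cm/s.
x(17) = -6 + Σ Δx = -661.5 cm.

-661.5 cm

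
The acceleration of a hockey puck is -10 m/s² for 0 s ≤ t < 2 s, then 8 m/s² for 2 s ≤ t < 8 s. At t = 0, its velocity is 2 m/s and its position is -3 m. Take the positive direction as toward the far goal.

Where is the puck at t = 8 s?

17 m

On each constant-a segment, Δv = aΔt and Δx = v₀Δt + ½aΔt²; chain segment to segment.
0–2 s: v starts 2 m/s; Δx = 2·2 + ½·-10·2² = -16 m; v ends -18 m/s.
2–8 s: v starts -18 m/s; Δx = -18·6 + ½·8·6² = 36 m; v ends 30 m/s.
x(8) = -3 + Σ Δx = 17 m.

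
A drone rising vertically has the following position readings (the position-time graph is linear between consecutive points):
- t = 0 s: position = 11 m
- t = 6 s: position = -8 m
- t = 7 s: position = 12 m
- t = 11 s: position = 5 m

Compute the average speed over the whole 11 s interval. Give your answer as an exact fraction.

46/11 m/s

Average speed = (total path length)/(elapsed time); on a piecewise-linear x-t graph the path length is Σ|Δx|.
0–6 s: |Δx| = |-8 − 11| = 19 m
6–7 s: |Δx| = |12 − -8| = 20 m
7–11 s: |Δx| = |5 − 12| = 7 m
Total path = 46 m; average speed = 46/11 = 46/11 m/s.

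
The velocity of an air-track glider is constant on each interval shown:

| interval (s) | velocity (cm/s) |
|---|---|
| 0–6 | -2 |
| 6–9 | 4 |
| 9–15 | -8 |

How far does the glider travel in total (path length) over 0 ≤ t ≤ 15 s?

72 cm

Distance (not displacement) is the total path length: add the absolute areas under v-t.
0–6 s: |-2| × 6 = 12 cm
6–9 s: |4| × 3 = 12 cm
9–15 s: |-8| × 6 = 48 cm
Total distance = 72 cm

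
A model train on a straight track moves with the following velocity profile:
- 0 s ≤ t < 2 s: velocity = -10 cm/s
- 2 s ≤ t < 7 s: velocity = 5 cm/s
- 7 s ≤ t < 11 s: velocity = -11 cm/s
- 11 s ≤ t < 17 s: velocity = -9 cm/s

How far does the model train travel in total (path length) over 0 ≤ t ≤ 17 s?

143 cm

Total distance travelled is ∫|v| dt — sum the magnitudes of each area piece.
0–2 s: |-10| × 2 = 20 cm
2–7 s: |5| × 5 = 25 cm
7–11 s: |-11| × 4 = 44 cm
11–17 s: |-9| × 6 = 54 cm
Total distance = 143 cm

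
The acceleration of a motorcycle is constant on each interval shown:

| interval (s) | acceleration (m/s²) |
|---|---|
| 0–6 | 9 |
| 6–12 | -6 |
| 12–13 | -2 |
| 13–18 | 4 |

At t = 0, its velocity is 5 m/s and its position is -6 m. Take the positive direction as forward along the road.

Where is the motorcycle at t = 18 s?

609 m

On each constant-a segment, Δv = aΔt and Δx = v₀Δt + ½aΔt²; chain segment to segment.
0–6 s: v starts 5 m/s; Δx = 5·6 + ½·9·6² = 192 m; v ends 59 m/s.
6–12 s: v starts 59 m/s; Δx = 59·6 + ½·-6·6² = 246 m; v ends 23 m/s.
12–13 s: v starts 23 m/s; Δx = 23·1 + ½·-2·1² = 22 m; v ends 21 m/s.
13–18 s: v starts 21 m/s; Δx = 21·5 + ½·4·5² = 155 m; v ends 41 m/s.
x(18) = -6 + Σ Δx = 609 m.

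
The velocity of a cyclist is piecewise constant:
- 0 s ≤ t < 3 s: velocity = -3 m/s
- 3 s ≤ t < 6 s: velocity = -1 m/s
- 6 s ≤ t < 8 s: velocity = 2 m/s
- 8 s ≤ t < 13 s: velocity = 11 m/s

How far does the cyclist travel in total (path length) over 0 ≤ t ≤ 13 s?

71 m

Distance (not displacement) is the total path length: add the absolute areas under v-t.
0–3 s: |-3| × 3 = 9 m
3–6 s: |-1| × 3 = 3 m
6–8 s: |2| × 2 = 4 m
8–13 s: |11| × 5 = 55 m
Total distance = 71 m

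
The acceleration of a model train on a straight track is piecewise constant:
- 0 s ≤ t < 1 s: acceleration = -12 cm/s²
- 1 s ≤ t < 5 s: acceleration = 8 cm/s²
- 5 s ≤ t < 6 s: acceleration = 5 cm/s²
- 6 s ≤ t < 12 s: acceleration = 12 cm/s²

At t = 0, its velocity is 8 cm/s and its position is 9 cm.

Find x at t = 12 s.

503.5 cm

On each constant-a segment, Δv = aΔt and Δx = v₀Δt + ½aΔt²; chain segment to segment.
0–1 s: v starts 8 cm/s; Δx = 8·1 + ½·-12·1² = 2 cm; v ends -4 cm/s.
1–5 s: v starts -4 cm/s; Δx = -4·4 + ½·8·4² = 48 cm; v ends 28 cm/s.
5–6 s: v starts 28 cm/s; Δx = 28·1 + ½·5·1² = 30.5 cm; v ends 33 cm/s.
6–12 s: v starts 33 cm/s; Δx = 33·6 + ½·12·6² = 414 cm; v ends 105 cm/s.
x(12) = 9 + Σ Δx = 503.5 cm.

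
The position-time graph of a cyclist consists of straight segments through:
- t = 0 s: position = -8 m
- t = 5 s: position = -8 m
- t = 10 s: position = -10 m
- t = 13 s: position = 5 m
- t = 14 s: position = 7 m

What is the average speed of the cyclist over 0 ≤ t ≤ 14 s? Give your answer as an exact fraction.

19/14 m/s

Average speed = (total path length)/(elapsed time); on a piecewise-linear x-t graph the path length is Σ|Δx|.
0–5 s: |Δx| = |-8 − -8| = 0 m
5–10 s: |Δx| = |-10 − -8| = 2 m
10–13 s: |Δx| = |5 − -10| = 15 m
13–14 s: |Δx| = |7 − 5| = 2 m
Total path = 19 m; average speed = 19/14 = 19/14 m/s.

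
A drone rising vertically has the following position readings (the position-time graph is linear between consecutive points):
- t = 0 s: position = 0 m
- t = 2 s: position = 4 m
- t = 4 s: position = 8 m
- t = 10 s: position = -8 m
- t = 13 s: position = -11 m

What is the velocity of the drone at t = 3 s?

2 m/s

Velocity is the slope of the x-t graph on 2–4 s: (8 − 4)/(4 − 2) = 2 m/s.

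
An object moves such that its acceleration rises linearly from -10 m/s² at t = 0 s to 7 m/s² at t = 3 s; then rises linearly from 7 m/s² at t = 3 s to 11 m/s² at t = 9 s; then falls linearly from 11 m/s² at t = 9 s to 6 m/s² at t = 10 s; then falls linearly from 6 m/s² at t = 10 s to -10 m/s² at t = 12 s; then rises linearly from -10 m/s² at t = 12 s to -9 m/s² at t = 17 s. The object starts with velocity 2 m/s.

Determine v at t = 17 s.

8.5 m/s

Δv equals the area under the a-t graph; then v = v₀ + Δv.
0–3 s: ½(-10 + 7)(3) = -4.5 m/s
3–9 s: ½(7 + 11)(6) = 54 m/s
9–10 s: ½(11 + 6)(1) = 8.5 m/s
10–12 s: ½(6 + -10)(2) = -4 m/s
12–17 s: ½(-10 + -9)(5) = -47.5 m/s
Δv = 6.5 m/s, so v(17) = 2 + (6.5) = 8.5 m/s.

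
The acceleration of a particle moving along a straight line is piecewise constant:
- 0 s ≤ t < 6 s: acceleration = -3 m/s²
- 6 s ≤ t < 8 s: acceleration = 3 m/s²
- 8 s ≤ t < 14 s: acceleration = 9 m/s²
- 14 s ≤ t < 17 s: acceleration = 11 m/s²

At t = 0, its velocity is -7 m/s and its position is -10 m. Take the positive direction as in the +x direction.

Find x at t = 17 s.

52.5 m

On each constant-a segment, Δv = aΔt and Δx = v₀Δt + ½aΔt²; chain segment to segment.
0–6 s: v starts -7 m/s; Δx = -7·6 + ½·-3·6² = -96 m; v ends -25 m/s.
6–8 s: v starts -25 m/s; Δx = -25·2 + ½·3·2² = -44 m; v ends -19 m/s.
8–14 s: v starts -19 m/s; Δx = -19·6 + ½·9·6² = 48 m; v ends 35 m/s.
14–17 s: v starts 35 m/s; Δx = 35·3 + ½·11·3² = 154.5 m; v ends 68 m/s.
x(17) = -10 + Σ Δx = 52.5 m.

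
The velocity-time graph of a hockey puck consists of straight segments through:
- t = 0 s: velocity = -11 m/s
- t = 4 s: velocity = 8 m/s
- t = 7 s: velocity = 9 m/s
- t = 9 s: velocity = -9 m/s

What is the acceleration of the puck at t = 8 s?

-9 m/s²

Acceleration is the slope of the v-t graph on 7–9 s: (-9 − 9)/(9 − 7) = -9 m/s².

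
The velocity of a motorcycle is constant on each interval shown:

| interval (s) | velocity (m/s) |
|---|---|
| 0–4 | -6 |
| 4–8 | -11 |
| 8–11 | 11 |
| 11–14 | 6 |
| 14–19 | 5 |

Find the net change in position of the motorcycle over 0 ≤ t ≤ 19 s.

8 m

Net displacement equals the area under the velocity-time graph (areas below the axis count negative).
0–4 s: -6 × 4 = -24 m
4–8 s: -11 × 4 = -44 m
8–11 s: 11 × 3 = 33 m
11–14 s: 6 × 3 = 18 m
14–19 s: 5 × 5 = 25 m
Net displacement = 8 m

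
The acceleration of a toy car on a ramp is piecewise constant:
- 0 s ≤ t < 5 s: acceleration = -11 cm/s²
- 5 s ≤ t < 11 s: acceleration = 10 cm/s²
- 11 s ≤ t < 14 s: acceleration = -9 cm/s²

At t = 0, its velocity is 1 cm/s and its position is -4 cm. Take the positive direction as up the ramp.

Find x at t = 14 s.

-303 cm

On each constant-a segment, Δv = aΔt and Δx = v₀Δt + ½aΔt²; chain segment to segment.
0–5 s: v starts 1 cm/s; Δx = 1·5 + ½·-11·5² = -132.5 cm; v ends -54 cm/s.
5–11 s: v starts -54 cm/s; Δx = -54·6 + ½·10·6² = -144 cm; v ends 6 cm/s.
11–14 s: v starts 6 cm/s; Δx = 6·3 + ½·-9·3² = -22.5 cm; v ends -21 cm/s.
x(14) = -4 + Σ Δx = -303 cm.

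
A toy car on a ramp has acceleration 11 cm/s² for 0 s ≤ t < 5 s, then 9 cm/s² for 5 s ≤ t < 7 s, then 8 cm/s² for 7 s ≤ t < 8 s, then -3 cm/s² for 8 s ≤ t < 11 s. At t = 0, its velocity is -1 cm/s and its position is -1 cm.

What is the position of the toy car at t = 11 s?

On each constant-a segment, Δv = aΔt and Δx = v₀Δt + ½aΔt²; chain segment to segment.
0–5 s: v starts -1 cm/s; Δx = -1·5 + ½·11·5² = 132.5 cm; v ends 54 cm/s.
5–7 s: v starts 54 cm/s; Δx = 54·2 + ½·9·2² = 126 cm; v ends 72 cm/s.
7–8 s: v starts 72 cm/s; Δx = 72·1 + ½·8·1² = 76 cm; v ends 80 cm/s.
8–11 s: v starts 80 cm/s; Δx = 80·3 + ½·-3·3² = 226.5 cm; v ends 71 cm/s.
x(11) = -1 + Σ Δx = 560 cm.

560 cm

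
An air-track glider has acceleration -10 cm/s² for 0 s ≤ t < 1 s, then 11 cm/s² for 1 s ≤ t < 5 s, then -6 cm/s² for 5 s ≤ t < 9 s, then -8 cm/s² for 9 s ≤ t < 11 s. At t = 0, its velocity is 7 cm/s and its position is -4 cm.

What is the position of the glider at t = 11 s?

208 cm

On each constant-a segment, Δv = aΔt and Δx = v₀Δt + ½aΔt²; chain segment to segment.
0–1 s: v starts 7 cm/s; Δx = 7·1 + ½·-10·1² = 2 cm; v ends -3 cm/s.
1–5 s: v starts -3 cm/s; Δx = -3·4 + ½·11·4² = 76 cm; v ends 41 cm/s.
5–9 s: v starts 41 cm/s; Δx = 41·4 + ½·-6·4² = 116 cm; v ends 17 cm/s.
9–11 s: v starts 17 cm/s; Δx = 17·2 + ½·-8·2² = 18 cm; v ends 1 cm/s.
x(11) = -4 + Σ Δx = 208 cm.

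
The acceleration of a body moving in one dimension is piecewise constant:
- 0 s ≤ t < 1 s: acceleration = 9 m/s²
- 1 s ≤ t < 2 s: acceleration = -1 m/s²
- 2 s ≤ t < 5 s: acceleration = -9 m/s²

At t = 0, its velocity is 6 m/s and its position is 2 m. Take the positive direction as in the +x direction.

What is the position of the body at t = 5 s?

On each constant-a segment, Δv = aΔt and Δx = v₀Δt + ½aΔt²; chain segment to segment.
0–1 s: v starts 6 m/s; Δx = 6·1 + ½·9·1² = 10.5 m; v ends 15 m/s.
1–2 s: v starts 15 m/s; Δx = 15·1 + ½·-1·1² = 14.5 m; v ends 14 m/s.
2–5 s: v starts 14 m/s; Δx = 14·3 + ½·-9·3² = 1.5 m; v ends -13 m/s.
x(5) = 2 + Σ Δx = 28.5 m.

28.5 m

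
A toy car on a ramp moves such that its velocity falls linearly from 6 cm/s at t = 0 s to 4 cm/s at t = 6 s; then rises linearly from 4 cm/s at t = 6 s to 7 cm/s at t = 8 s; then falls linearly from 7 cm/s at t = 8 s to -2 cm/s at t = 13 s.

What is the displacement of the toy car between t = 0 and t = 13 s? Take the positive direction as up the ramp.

53.5 cm

Displacement is the signed area under the v-t curve.
0–6 s: ½(6 + 4)(6) = 30 cm
6–8 s: ½(4 + 7)(2) = 11 cm
8–13 s: ½(7 + -2)(5) = 12.5 cm
Net displacement = 53.5 cm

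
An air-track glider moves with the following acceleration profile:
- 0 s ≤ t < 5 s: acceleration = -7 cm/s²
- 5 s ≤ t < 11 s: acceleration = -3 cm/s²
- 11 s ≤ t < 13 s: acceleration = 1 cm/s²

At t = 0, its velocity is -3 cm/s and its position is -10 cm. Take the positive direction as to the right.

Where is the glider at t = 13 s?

On each constant-a segment, Δv = aΔt and Δx = v₀Δt + ½aΔt²; chain segment to segment.
0–5 s: v starts -3 cm/s; Δx = -3·5 + ½·-7·5² = -102.5 cm; v ends -38 cm/s.
5–11 s: v starts -38 cm/s; Δx = -38·6 + ½·-3·6² = -282 cm; v ends -56 cm/s.
11–13 s: v starts -56 cm/s; Δx = -56·2 + ½·1·2² = -110 cm; v ends -54 cm/s.
x(13) = -10 + Σ Δx = -504.5 cm.

-504.5 cm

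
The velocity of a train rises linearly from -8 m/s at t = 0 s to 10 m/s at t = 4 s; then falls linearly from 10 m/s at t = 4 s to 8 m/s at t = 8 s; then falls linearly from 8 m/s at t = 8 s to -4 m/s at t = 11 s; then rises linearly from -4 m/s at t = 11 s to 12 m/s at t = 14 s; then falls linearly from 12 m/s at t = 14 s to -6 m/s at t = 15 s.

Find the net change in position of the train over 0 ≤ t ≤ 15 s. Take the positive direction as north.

Net displacement equals the area under the velocity-time graph (areas below the axis count negative).
0–4 s: ½(-8 + 10)(4) = 4 m
4–8 s: ½(10 + 8)(4) = 36 m
8–11 s: ½(8 + -4)(3) = 6 m
11–14 s: ½(-4 + 12)(3) = 12 m
14–15 s: ½(12 + -6)(1) = 3 m
Net displacement = 61 m

61 m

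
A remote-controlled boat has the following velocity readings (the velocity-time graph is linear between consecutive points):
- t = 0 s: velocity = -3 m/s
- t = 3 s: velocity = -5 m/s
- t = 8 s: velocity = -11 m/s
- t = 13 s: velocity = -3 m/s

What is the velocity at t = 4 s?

-6.2 m/s

On 3–8 s the graph is linear from -5 to -11 m/s: v(4) = -5 + (-11 − -5)·(4 − 3)/(8 − 3) = -6.2 m/s.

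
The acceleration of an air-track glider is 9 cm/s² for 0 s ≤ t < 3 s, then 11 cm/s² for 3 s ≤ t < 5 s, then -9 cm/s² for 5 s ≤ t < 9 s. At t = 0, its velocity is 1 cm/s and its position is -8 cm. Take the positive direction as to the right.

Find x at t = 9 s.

On each constant-a segment, Δv = aΔt and Δx = v₀Δt + ½aΔt²; chain segment to segment.
0–3 s: v starts 1 cm/s; Δx = 1·3 + ½·9·3² = 43.5 cm; v ends 28 cm/s.
3–5 s: v starts 28 cm/s; Δx = 28·2 + ½·11·2² = 78 cm; v ends 50 cm/s.
5–9 s: v starts 50 cm/s; Δx = 50·4 + ½·-9·4² = 128 cm; v ends 14 cm/s.
x(9) = -8 + Σ Δx = 241.5 cm.

241.5 cm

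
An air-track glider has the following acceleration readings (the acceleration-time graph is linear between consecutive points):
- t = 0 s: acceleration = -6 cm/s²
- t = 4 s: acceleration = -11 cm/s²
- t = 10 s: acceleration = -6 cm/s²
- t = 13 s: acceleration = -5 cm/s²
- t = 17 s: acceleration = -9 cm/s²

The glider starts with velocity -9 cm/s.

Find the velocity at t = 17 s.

-138.5 cm/s

Δv equals the area under the a-t graph; then v = v₀ + Δv.
0–4 s: ½(-6 + -11)(4) = -34 cm/s
4–10 s: ½(-11 + -6)(6) = -51 cm/s
10–13 s: ½(-6 + -5)(3) = -16.5 cm/s
13–17 s: ½(-5 + -9)(4) = -28 cm/s
Δv = -129.5 cm/s, so v(17) = -9 + (-129.5) = -138.5 cm/s.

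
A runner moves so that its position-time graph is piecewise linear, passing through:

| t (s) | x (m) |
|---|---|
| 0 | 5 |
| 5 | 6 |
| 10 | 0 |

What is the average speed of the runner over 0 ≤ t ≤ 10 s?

0.7 m/s

Average speed = (total path length)/(elapsed time); on a piecewise-linear x-t graph the path length is Σ|Δx|.
0–5 s: |Δx| = |6 − 5| = 1 m
5–10 s: |Δx| = |0 − 6| = 6 m
Total path = 7 m; average speed = 7/10 = 0.7 m/s.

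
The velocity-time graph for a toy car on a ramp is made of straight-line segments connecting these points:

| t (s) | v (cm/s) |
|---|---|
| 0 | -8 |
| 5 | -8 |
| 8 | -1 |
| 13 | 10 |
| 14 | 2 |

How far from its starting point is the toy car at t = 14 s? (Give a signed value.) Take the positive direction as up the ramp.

Net displacement equals the area under the velocity-time graph (areas below the axis count negative).
0–5 s: -8 × 5 = -40 cm
5–8 s: ½(-8 + -1)(3) = -13.5 cm
8–13 s: ½(-1 + 10)(5) = 22.5 cm
13–14 s: ½(10 + 2)(1) = 6 cm
Net displacement = -25 cm

-25 cm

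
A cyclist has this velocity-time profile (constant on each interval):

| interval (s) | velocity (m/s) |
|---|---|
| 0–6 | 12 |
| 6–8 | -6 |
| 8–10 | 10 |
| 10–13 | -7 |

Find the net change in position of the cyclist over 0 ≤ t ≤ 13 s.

Net displacement equals the area under the velocity-time graph (areas below the axis count negative).
0–6 s: 12 × 6 = 72 m
6–8 s: -6 × 2 = -12 m
8–10 s: 10 × 2 = 20 m
10–13 s: -7 × 3 = -21 m
Net displacement = 59 m

59 m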